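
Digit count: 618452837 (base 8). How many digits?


618452837 in base 8 = 4467153545
Number of digits = 10

10 digits (base 8)


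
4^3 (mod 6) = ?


4^1 mod 6 = 4
4^2 mod 6 = 4
4^3 mod 6 = 4


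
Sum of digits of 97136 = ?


9 + 7 + 1 + 3 + 6 = 26


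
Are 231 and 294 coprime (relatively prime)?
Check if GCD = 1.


Euclidean algorithm:
294 = 1 * 231 + 63
231 = 3 * 63 + 42
63 = 1 * 42 + 21
42 = 2 * 21 + 0
GCD(231, 294) = 21

No, not coprime (GCD = 21)


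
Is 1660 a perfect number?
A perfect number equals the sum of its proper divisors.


Proper divisors of 1660: 1, 2, 4, 5, 10, 20, 83, 166, 332, 415, 830
Sum = 1 + 2 + 4 + 5 + 10 + 20 + 83 + 166 + 332 + 415 + 830 = 1868

No, 1660 is not perfect (1868 ≠ 1660)


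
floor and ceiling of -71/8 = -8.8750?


-71/8 = -8.8750
floor = -9
ceil = -8

floor = -9, ceil = -8


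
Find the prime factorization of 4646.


4646 / 2 = 2323
2323 / 23 = 101
101 / 101 = 1
4646 = 2 × 23 × 101


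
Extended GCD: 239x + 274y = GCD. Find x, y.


Tabular extended Euclidean (each row: r = 239*s + 274*t):
r=239, s=1, t=0
r=274, s=0, t=1
q=0: r=239, s=1, t=0   [239*(1) + 274*(0) = 239]
q=1: r=35, s=-1, t=1   [239*(-1) + 274*(1) = 35]
q=6: r=29, s=7, t=-6   [239*(7) + 274*(-6) = 29]
q=1: r=6, s=-8, t=7   [239*(-8) + 274*(7) = 6]
q=4: r=5, s=39, t=-34   [239*(39) + 274*(-34) = 5]
q=1: r=1, s=-47, t=41   [239*(-47) + 274*(41) = 1]
q=5: r=0, s=274, t=-239   [239*(274) + 274*(-239) = 0]
GCD = 1; from the row with r=1: x=-47, y=41
Check: 239*(-47) + 274*(41) = -11233 + 11234 = 1

GCD = 1, x = -47, y = 41


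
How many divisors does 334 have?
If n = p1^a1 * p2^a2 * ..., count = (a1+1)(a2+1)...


334 = 2^1 × 167^1
d(334) = (1+1) × (1+1) = 4

4 divisors


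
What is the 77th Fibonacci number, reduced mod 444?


F(k) mod 444 for k=1..77:
1, 1, 2, 3, 5, 8, 13, 21, 34, 55, 89, 144, 233, 377, 166, 99, 265, 364, 185, 105, 290, 395, 241, 192, 433, 181, 170, 351, 77, 428, 61, 45, 106, 151, 257, 408, 221, 185, 406, 147, 109, 256, 365, 177, 98, 275, 373, 204, 133, 337, 26, 363, 389, 308, 253, 117, 370, 43, 413, 12, 425, 437, 418, 411, 385, 352, 293, 201, 50, 251, 301, 108, 409, 73, 38, 111, 149
F(77) mod 444 = 149


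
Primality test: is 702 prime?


702 / 2 = 351 (exact division)
702 is NOT prime.

No, 702 is not prime


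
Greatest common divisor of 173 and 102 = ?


173 = 1 * 102 + 71
102 = 1 * 71 + 31
71 = 2 * 31 + 9
31 = 3 * 9 + 4
9 = 2 * 4 + 1
4 = 4 * 1 + 0
GCD = 1


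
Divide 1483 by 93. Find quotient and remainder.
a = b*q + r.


1483 = 93 * 15 + 88
Check: 1395 + 88 = 1483

q = 15, r = 88


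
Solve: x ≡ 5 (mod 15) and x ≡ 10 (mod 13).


M = 15*13 = 195
M1 = M/15 = 13, M2 = M/13 = 15
M1^(-1) mod 15 = 7, M2^(-1) mod 13 = 7
x = 5*13*7 + 10*15*7 = 1505
1505 mod 195 = 140
Check: 140 mod 15 = 5 ✓, 140 mod 13 = 10 ✓

x ≡ 140 (mod 195)


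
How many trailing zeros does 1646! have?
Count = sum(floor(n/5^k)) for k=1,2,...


floor(1646/5) = 329
floor(1646/25) = 65
floor(1646/125) = 13
floor(1646/625) = 2
Total = 409

409 trailing zeros


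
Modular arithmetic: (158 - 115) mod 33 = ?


158 - 115 = 43
43 mod 33 = 10


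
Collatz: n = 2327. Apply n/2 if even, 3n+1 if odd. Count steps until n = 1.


2327 → 6982 → 3491 → 10474 → 5237 → 15712 → 7856 → 3928 → 1964 → 982 → 491 → 1474 → 737 → 2212 → 1106 → 553 → 1660 → 830 → 415 → 1246 → 623 → 1870 → 935 → 2806 → 1403 → 4210 → 2105 → 6316 → 3158 → 1579 → 4738 → 2369 → 7108 → 3554 → 1777 → 5332 → 2666 → 1333 → 4000 → 2000 → 1000 → 500 → 250 → 125 → 376 → 188 → 94 → 47 → 142 → 71 → 214 → 107 → 322 → 161 → 484 → 242 → 121 → 364 → 182 → 91 → 274 → 137 → 412 → 206 → 103 → 310 → 155 → 466 → 233 → 700 → 350 → 175 → 526 → 263 → 790 → 395 → 1186 → 593 → 1780 → 890 → 445 → 1336 → 668 → 334 → 167 → 502 → 251 → 754 → 377 → 1132 → 566 → 283 → 850 → 425 → 1276 → 638 → 319 → 958 → 479 → 1438 → 719 → 2158 → 1079 → 3238 → 1619 → 4858 → 2429 → 7288 → 3644 → 1822 → 911 → 2734 → 1367 → 4102 → 2051 → 6154 → 3077 → 9232 → 4616 → 2308 → 1154 → 577 → 1732 → 866 → 433 → 1300 → 650 → 325 → 976 → 488 → 244 → 122 → 61 → 184 → 92 → 46 → 23 → 70 → 35 → 106 → 53 → 160 → 80 → 40 → 20 → 10 → 5 → 16 → 8 → 4 → 2 → 1
Total steps = 151

151 steps


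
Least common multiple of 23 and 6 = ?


GCD(23, 6) = 1
LCM = 23*6/1 = 138/1 = 138

LCM = 138


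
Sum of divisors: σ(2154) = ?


Divisors of 2154: 1, 2, 3, 6, 359, 718, 1077, 2154
Sum = 1 + 2 + 3 + 6 + 359 + 718 + 1077 + 2154 = 4320

σ(2154) = 4320


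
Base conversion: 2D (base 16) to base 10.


2D (base 16) = 45 (decimal)
45 (decimal) = 45 (base 10)


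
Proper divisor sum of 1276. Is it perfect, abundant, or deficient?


Proper divisors: 1, 2, 4, 11, 22, 29, 44, 58, 116, 319, 638
Sum = 1 + 2 + 4 + 11 + 22 + 29 + 44 + 58 + 116 + 319 + 638 = 1244
1244 < 1276 → deficient

s(1276) = 1244 (deficient)


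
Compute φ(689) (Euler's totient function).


689 = 13 × 53
Prime factors: 13, 53
φ(689) = 689 × (1-1/13) × (1-1/53)
= 689 × 12/13 × 52/53 = 624

φ(689) = 624


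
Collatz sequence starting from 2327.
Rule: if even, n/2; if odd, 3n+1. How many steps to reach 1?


2327 → 6982 → 3491 → 10474 → 5237 → 15712 → 7856 → 3928 → 1964 → 982 → 491 → 1474 → 737 → 2212 → 1106 → 553 → 1660 → 830 → 415 → 1246 → 623 → 1870 → 935 → 2806 → 1403 → 4210 → 2105 → 6316 → 3158 → 1579 → 4738 → 2369 → 7108 → 3554 → 1777 → 5332 → 2666 → 1333 → 4000 → 2000 → 1000 → 500 → 250 → 125 → 376 → 188 → 94 → 47 → 142 → 71 → 214 → 107 → 322 → 161 → 484 → 242 → 121 → 364 → 182 → 91 → 274 → 137 → 412 → 206 → 103 → 310 → 155 → 466 → 233 → 700 → 350 → 175 → 526 → 263 → 790 → 395 → 1186 → 593 → 1780 → 890 → 445 → 1336 → 668 → 334 → 167 → 502 → 251 → 754 → 377 → 1132 → 566 → 283 → 850 → 425 → 1276 → 638 → 319 → 958 → 479 → 1438 → 719 → 2158 → 1079 → 3238 → 1619 → 4858 → 2429 → 7288 → 3644 → 1822 → 911 → 2734 → 1367 → 4102 → 2051 → 6154 → 3077 → 9232 → 4616 → 2308 → 1154 → 577 → 1732 → 866 → 433 → 1300 → 650 → 325 → 976 → 488 → 244 → 122 → 61 → 184 → 92 → 46 → 23 → 70 → 35 → 106 → 53 → 160 → 80 → 40 → 20 → 10 → 5 → 16 → 8 → 4 → 2 → 1
Total steps = 151

151 steps


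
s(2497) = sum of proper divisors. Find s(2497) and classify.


Proper divisors: 1, 11, 227
Sum = 1 + 11 + 227 = 239
239 < 2497 → deficient

s(2497) = 239 (deficient)


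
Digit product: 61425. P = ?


6 × 1 × 4 × 2 × 5 = 240


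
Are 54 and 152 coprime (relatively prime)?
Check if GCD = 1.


Euclidean algorithm:
152 = 2 * 54 + 44
54 = 1 * 44 + 10
44 = 4 * 10 + 4
10 = 2 * 4 + 2
4 = 2 * 2 + 0
GCD(54, 152) = 2

No, not coprime (GCD = 2)


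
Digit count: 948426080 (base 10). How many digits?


948426080 has 9 digits in base 10
floor(log10(948426080)) + 1 = floor(8.9770) + 1 = 9

9 digits (base 10)


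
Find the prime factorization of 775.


775 / 5 = 155
155 / 5 = 31
31 / 31 = 1
775 = 5^2 × 31


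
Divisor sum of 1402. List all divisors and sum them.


Divisors of 1402: 1, 2, 701, 1402
Sum = 1 + 2 + 701 + 1402 = 2106

σ(1402) = 2106


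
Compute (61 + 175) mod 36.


61 + 175 = 236
236 mod 36 = 20


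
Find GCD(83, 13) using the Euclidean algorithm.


83 = 6 * 13 + 5
13 = 2 * 5 + 3
5 = 1 * 3 + 2
3 = 1 * 2 + 1
2 = 2 * 1 + 0
GCD = 1


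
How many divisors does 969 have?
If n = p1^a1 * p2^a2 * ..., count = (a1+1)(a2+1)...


969 = 3^1 × 17^1 × 19^1
d(969) = (1+1) × (1+1) × (1+1) = 8

8 divisors


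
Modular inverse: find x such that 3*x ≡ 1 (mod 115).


Use the extended Euclidean algorithm on (115, 3); each row r = 115*s + 3*t:
r=115, s=1, t=0
r=3, s=0, t=1
q=38: r=1, s=1, t=-38   [115*(1) + 3*(-38) = 1]
q=3: r=0, s=-3, t=115   [115*(-3) + 3*(115) = 0]
GCD = 1 with t = -38, so 3*(-38) ≡ 1 (mod 115)
Inverse = -38 mod 115 = 77
Check: 3 * 77 = 231 ≡ 1 (mod 115)

3^(-1) ≡ 77 (mod 115)


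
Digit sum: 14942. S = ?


1 + 4 + 9 + 4 + 2 = 20


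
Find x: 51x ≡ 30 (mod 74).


GCD(51, 74) = 1, unique solution
a^(-1) mod 74 = 45
x = 45 * 30 mod 74 = 18

x ≡ 18 (mod 74)


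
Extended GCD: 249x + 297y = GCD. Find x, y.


Tabular extended Euclidean (each row: r = 249*s + 297*t):
r=249, s=1, t=0
r=297, s=0, t=1
q=0: r=249, s=1, t=0   [249*(1) + 297*(0) = 249]
q=1: r=48, s=-1, t=1   [249*(-1) + 297*(1) = 48]
q=5: r=9, s=6, t=-5   [249*(6) + 297*(-5) = 9]
q=5: r=3, s=-31, t=26   [249*(-31) + 297*(26) = 3]
q=3: r=0, s=99, t=-83   [249*(99) + 297*(-83) = 0]
GCD = 3; from the row with r=3: x=-31, y=26
Check: 249*(-31) + 297*(26) = -7719 + 7722 = 3

GCD = 3, x = -31, y = 26


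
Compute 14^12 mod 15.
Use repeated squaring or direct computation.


14^1 mod 15 = 14
14^2 mod 15 = 1
14^3 mod 15 = 14
14^4 mod 15 = 1
14^5 mod 15 = 14
14^6 mod 15 = 1
14^7 mod 15 = 14
14^8 mod 15 = 1
14^9 mod 15 = 14
14^10 mod 15 = 1
14^11 mod 15 = 14
14^12 mod 15 = 1


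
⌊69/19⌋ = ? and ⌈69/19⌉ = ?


69/19 = 3.6316
floor = 3
ceil = 4

floor = 3, ceil = 4


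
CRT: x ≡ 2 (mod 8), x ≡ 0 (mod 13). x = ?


M = 8*13 = 104
M1 = M/8 = 13, M2 = M/13 = 8
M1^(-1) mod 8 = 5, M2^(-1) mod 13 = 5
x = 2*13*5 + 0*8*5 = 130
130 mod 104 = 26
Check: 26 mod 8 = 2 ✓, 26 mod 13 = 0 ✓

x ≡ 26 (mod 104)


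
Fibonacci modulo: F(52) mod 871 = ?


F(k) mod 871 for k=1..52:
1, 1, 2, 3, 5, 8, 13, 21, 34, 55, 89, 144, 233, 377, 610, 116, 726, 842, 697, 668, 494, 291, 785, 205, 119, 324, 443, 767, 339, 235, 574, 809, 512, 450, 91, 541, 632, 302, 63, 365, 428, 793, 350, 272, 622, 23, 645, 668, 442, 239, 681, 49
F(52) mod 871 = 49


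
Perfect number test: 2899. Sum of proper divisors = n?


Proper divisors of 2899: 1, 13, 223
Sum = 1 + 13 + 223 = 237

No, 2899 is not perfect (237 ≠ 2899)


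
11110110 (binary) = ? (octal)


11110110 (base 2) = 246 (decimal)
246 (decimal) = 366 (base 8)


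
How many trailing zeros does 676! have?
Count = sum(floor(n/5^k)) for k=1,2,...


floor(676/5) = 135
floor(676/25) = 27
floor(676/125) = 5
floor(676/625) = 1
Total = 168

168 trailing zeros


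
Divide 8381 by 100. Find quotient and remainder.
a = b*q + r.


8381 = 100 * 83 + 81
Check: 8300 + 81 = 8381

q = 83, r = 81


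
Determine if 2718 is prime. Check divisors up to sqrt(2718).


2718 / 2 = 1359 (exact division)
2718 is NOT prime.

No, 2718 is not prime


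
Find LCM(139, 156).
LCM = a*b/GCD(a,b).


GCD(139, 156) = 1
LCM = 139*156/1 = 21684/1 = 21684

LCM = 21684


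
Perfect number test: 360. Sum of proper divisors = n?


Proper divisors of 360: 1, 2, 3, 4, 5, 6, 8, 9, 10, 12, 15, 18, 20, 24, 30, 36, 40, 45, 60, 72, 90, 120, 180
Sum = 1 + 2 + 3 + 4 + 5 + 6 + 8 + 9 + 10 + 12 + 15 + 18 + 20 + 24 + 30 + 36 + 40 + 45 + 60 + 72 + 90 + 120 + 180 = 810

No, 360 is not perfect (810 ≠ 360)


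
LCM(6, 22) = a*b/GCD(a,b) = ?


GCD(6, 22) = 2
LCM = 6*22/2 = 132/2 = 66

LCM = 66


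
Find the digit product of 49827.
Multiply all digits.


4 × 9 × 8 × 2 × 7 = 4032


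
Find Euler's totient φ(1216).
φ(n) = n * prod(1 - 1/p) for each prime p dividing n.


1216 = 2^6 × 19
Prime factors: 2, 19
φ(1216) = 1216 × (1-1/2) × (1-1/19)
= 1216 × 1/2 × 18/19 = 576

φ(1216) = 576


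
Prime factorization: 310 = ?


310 / 2 = 155
155 / 5 = 31
31 / 31 = 1
310 = 2 × 5 × 31


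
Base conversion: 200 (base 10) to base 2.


200 (base 10) = 200 (decimal)
200 (decimal) = 11001000 (base 2)


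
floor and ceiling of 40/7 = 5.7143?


40/7 = 5.7143
floor = 5
ceil = 6

floor = 5, ceil = 6


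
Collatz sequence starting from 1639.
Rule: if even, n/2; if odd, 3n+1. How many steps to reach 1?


1639 → 4918 → 2459 → 7378 → 3689 → 11068 → 5534 → 2767 → 8302 → 4151 → 12454 → 6227 → 18682 → 9341 → 28024 → 14012 → 7006 → 3503 → 10510 → 5255 → 15766 → 7883 → 23650 → 11825 → 35476 → 17738 → 8869 → 26608 → 13304 → 6652 → 3326 → 1663 → 4990 → 2495 → 7486 → 3743 → 11230 → 5615 → 16846 → 8423 → 25270 → 12635 → 37906 → 18953 → 56860 → 28430 → 14215 → 42646 → 21323 → 63970 → 31985 → 95956 → 47978 → 23989 → 71968 → 35984 → 17992 → 8996 → 4498 → 2249 → 6748 → 3374 → 1687 → 5062 → 2531 → 7594 → 3797 → 11392 → 5696 → 2848 → 1424 → 712 → 356 → 178 → 89 → 268 → 134 → 67 → 202 → 101 → 304 → 152 → 76 → 38 → 19 → 58 → 29 → 88 → 44 → 22 → 11 → 34 → 17 → 52 → 26 → 13 → 40 → 20 → 10 → 5 → 16 → 8 → 4 → 2 → 1
Total steps = 104

104 steps


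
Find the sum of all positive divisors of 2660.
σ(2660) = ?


Divisors of 2660: 1, 2, 4, 5, 7, 10, 14, 19, 20, 28, 35, 38, 70, 76, 95, 133, 140, 190, 266, 380, 532, 665, 1330, 2660
Sum = 1 + 2 + 4 + 5 + 7 + 10 + 14 + 19 + 20 + 28 + 35 + 38 + 70 + 76 + 95 + 133 + 140 + 190 + 266 + 380 + 532 + 665 + 1330 + 2660 = 6720

σ(2660) = 6720


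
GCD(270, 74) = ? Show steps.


270 = 3 * 74 + 48
74 = 1 * 48 + 26
48 = 1 * 26 + 22
26 = 1 * 22 + 4
22 = 5 * 4 + 2
4 = 2 * 2 + 0
GCD = 2


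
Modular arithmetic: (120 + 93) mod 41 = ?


120 + 93 = 213
213 mod 41 = 8


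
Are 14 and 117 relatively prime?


Euclidean algorithm:
117 = 8 * 14 + 5
14 = 2 * 5 + 4
5 = 1 * 4 + 1
4 = 4 * 1 + 0
GCD(14, 117) = 1

Yes, coprime (GCD = 1)


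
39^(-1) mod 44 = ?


Use the extended Euclidean algorithm on (44, 39); each row r = 44*s + 39*t:
r=44, s=1, t=0
r=39, s=0, t=1
q=1: r=5, s=1, t=-1   [44*(1) + 39*(-1) = 5]
q=7: r=4, s=-7, t=8   [44*(-7) + 39*(8) = 4]
q=1: r=1, s=8, t=-9   [44*(8) + 39*(-9) = 1]
q=4: r=0, s=-39, t=44   [44*(-39) + 39*(44) = 0]
GCD = 1 with t = -9, so 39*(-9) ≡ 1 (mod 44)
Inverse = -9 mod 44 = 35
Check: 39 * 35 = 1365 ≡ 1 (mod 44)

39^(-1) ≡ 35 (mod 44)


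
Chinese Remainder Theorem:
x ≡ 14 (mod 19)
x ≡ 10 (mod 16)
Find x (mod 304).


M = 19*16 = 304
M1 = M/19 = 16, M2 = M/16 = 19
M1^(-1) mod 19 = 6, M2^(-1) mod 16 = 11
x = 14*16*6 + 10*19*11 = 3434
3434 mod 304 = 90
Check: 90 mod 19 = 14 ✓, 90 mod 16 = 10 ✓

x ≡ 90 (mod 304)


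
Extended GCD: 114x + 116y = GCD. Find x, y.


Tabular extended Euclidean (each row: r = 114*s + 116*t):
r=114, s=1, t=0
r=116, s=0, t=1
q=0: r=114, s=1, t=0   [114*(1) + 116*(0) = 114]
q=1: r=2, s=-1, t=1   [114*(-1) + 116*(1) = 2]
q=57: r=0, s=58, t=-57   [114*(58) + 116*(-57) = 0]
GCD = 2; from the row with r=2: x=-1, y=1
Check: 114*(-1) + 116*(1) = -114 + 116 = 2

GCD = 2, x = -1, y = 1


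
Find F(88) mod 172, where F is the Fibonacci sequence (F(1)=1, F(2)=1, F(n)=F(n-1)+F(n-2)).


F(k) mod 172 for k=1..88:
1, 1, 2, 3, 5, 8, 13, 21, 34, 55, 89, 144, 61, 33, 94, 127, 49, 4, 53, 57, 110, 167, 105, 100, 33, 133, 166, 127, 121, 76, 25, 101, 126, 55, 9, 64, 73, 137, 38, 3, 41, 44, 85, 129, 42, 171, 41, 40, 81, 121, 30, 151, 9, 160, 169, 157, 154, 139, 121, 88, 37, 125, 162, 115, 105, 48, 153, 29, 10, 39, 49, 88, 137, 53, 18, 71, 89, 160, 77, 65, 142, 35, 5, 40, 45, 85, 130, 43
F(88) mod 172 = 43


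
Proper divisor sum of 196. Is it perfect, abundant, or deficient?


Proper divisors: 1, 2, 4, 7, 14, 28, 49, 98
Sum = 1 + 2 + 4 + 7 + 14 + 28 + 49 + 98 = 203
203 > 196 → abundant

s(196) = 203 (abundant)


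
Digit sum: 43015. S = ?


4 + 3 + 0 + 1 + 5 = 13


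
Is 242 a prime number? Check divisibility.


242 / 2 = 121 (exact division)
242 is NOT prime.

No, 242 is not prime


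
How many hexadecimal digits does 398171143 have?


398171143 in base 16 = 17BB9C07
Number of digits = 8

8 digits (base 16)


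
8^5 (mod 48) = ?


8^1 mod 48 = 8
8^2 mod 48 = 16
8^3 mod 48 = 32
8^4 mod 48 = 16
8^5 mod 48 = 32


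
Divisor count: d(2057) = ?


2057 = 11^2 × 17^1
d(2057) = (2+1) × (1+1) = 6

6 divisors


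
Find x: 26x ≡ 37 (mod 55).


GCD(26, 55) = 1, unique solution
a^(-1) mod 55 = 36
x = 36 * 37 mod 55 = 12

x ≡ 12 (mod 55)


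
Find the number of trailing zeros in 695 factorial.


floor(695/5) = 139
floor(695/25) = 27
floor(695/125) = 5
floor(695/625) = 1
Total = 172

172 trailing zeros


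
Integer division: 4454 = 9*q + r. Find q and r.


4454 = 9 * 494 + 8
Check: 4446 + 8 = 4454

q = 494, r = 8


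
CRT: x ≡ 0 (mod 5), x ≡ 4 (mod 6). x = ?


M = 5*6 = 30
M1 = M/5 = 6, M2 = M/6 = 5
M1^(-1) mod 5 = 1, M2^(-1) mod 6 = 5
x = 0*6*1 + 4*5*5 = 100
100 mod 30 = 10
Check: 10 mod 5 = 0 ✓, 10 mod 6 = 4 ✓

x ≡ 10 (mod 30)


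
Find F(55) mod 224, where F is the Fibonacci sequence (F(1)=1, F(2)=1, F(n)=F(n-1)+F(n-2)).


F(k) mod 224 for k=1..55:
1, 1, 2, 3, 5, 8, 13, 21, 34, 55, 89, 144, 9, 153, 162, 91, 29, 120, 149, 45, 194, 15, 209, 0, 209, 209, 194, 179, 149, 104, 29, 133, 162, 71, 9, 80, 89, 169, 34, 203, 13, 216, 5, 221, 2, 223, 1, 0, 1, 1, 2, 3, 5, 8, 13
F(55) mod 224 = 13


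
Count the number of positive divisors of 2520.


2520 = 2^3 × 3^2 × 5^1 × 7^1
d(2520) = (3+1) × (2+1) × (1+1) × (1+1) = 48

48 divisors


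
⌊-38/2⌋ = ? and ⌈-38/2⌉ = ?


-38/2 = -19.0000
floor = -19
ceil = -19

floor = -19, ceil = -19


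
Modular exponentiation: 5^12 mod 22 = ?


5^1 mod 22 = 5
5^2 mod 22 = 3
5^3 mod 22 = 15
5^4 mod 22 = 9
5^5 mod 22 = 1
5^6 mod 22 = 5
5^7 mod 22 = 3
5^8 mod 22 = 15
5^9 mod 22 = 9
5^10 mod 22 = 1
5^11 mod 22 = 5
5^12 mod 22 = 3


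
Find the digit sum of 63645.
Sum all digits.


6 + 3 + 6 + 4 + 5 = 24


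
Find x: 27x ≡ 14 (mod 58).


GCD(27, 58) = 1, unique solution
a^(-1) mod 58 = 43
x = 43 * 14 mod 58 = 22

x ≡ 22 (mod 58)


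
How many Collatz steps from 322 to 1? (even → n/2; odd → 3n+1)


322 → 161 → 484 → 242 → 121 → 364 → 182 → 91 → 274 → 137 → 412 → 206 → 103 → 310 → 155 → 466 → 233 → 700 → 350 → 175 → 526 → 263 → 790 → 395 → 1186 → 593 → 1780 → 890 → 445 → 1336 → 668 → 334 → 167 → 502 → 251 → 754 → 377 → 1132 → 566 → 283 → 850 → 425 → 1276 → 638 → 319 → 958 → 479 → 1438 → 719 → 2158 → 1079 → 3238 → 1619 → 4858 → 2429 → 7288 → 3644 → 1822 → 911 → 2734 → 1367 → 4102 → 2051 → 6154 → 3077 → 9232 → 4616 → 2308 → 1154 → 577 → 1732 → 866 → 433 → 1300 → 650 → 325 → 976 → 488 → 244 → 122 → 61 → 184 → 92 → 46 → 23 → 70 → 35 → 106 → 53 → 160 → 80 → 40 → 20 → 10 → 5 → 16 → 8 → 4 → 2 → 1
Total steps = 99

99 steps


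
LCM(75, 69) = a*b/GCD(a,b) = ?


GCD(75, 69) = 3
LCM = 75*69/3 = 5175/3 = 1725

LCM = 1725


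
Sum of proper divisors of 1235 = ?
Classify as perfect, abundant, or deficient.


Proper divisors: 1, 5, 13, 19, 65, 95, 247
Sum = 1 + 5 + 13 + 19 + 65 + 95 + 247 = 445
445 < 1235 → deficient

s(1235) = 445 (deficient)


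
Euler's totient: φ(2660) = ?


2660 = 2^2 × 5 × 7 × 19
Prime factors: 2, 5, 7, 19
φ(2660) = 2660 × (1-1/2) × (1-1/5) × (1-1/7) × (1-1/19)
= 2660 × 1/2 × 4/5 × 6/7 × 18/19 = 864

φ(2660) = 864


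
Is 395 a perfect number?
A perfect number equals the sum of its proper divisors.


Proper divisors of 395: 1, 5, 79
Sum = 1 + 5 + 79 = 85

No, 395 is not perfect (85 ≠ 395)


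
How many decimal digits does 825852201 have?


825852201 has 9 digits in base 10
floor(log10(825852201)) + 1 = floor(8.9169) + 1 = 9

9 digits (base 10)


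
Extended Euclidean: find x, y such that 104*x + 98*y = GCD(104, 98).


Tabular extended Euclidean (each row: r = 104*s + 98*t):
r=104, s=1, t=0
r=98, s=0, t=1
q=1: r=6, s=1, t=-1   [104*(1) + 98*(-1) = 6]
q=16: r=2, s=-16, t=17   [104*(-16) + 98*(17) = 2]
q=3: r=0, s=49, t=-52   [104*(49) + 98*(-52) = 0]
GCD = 2; from the row with r=2: x=-16, y=17
Check: 104*(-16) + 98*(17) = -1664 + 1666 = 2

GCD = 2, x = -16, y = 17


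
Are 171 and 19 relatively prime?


Euclidean algorithm:
171 = 9 * 19 + 0
GCD(171, 19) = 19

No, not coprime (GCD = 19)


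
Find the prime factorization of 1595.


1595 / 5 = 319
319 / 11 = 29
29 / 29 = 1
1595 = 5 × 11 × 29


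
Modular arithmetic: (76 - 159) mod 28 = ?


76 - 159 = -83
-83 mod 28 = 1


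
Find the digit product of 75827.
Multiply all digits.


7 × 5 × 8 × 2 × 7 = 3920


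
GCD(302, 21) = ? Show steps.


302 = 14 * 21 + 8
21 = 2 * 8 + 5
8 = 1 * 5 + 3
5 = 1 * 3 + 2
3 = 1 * 2 + 1
2 = 2 * 1 + 0
GCD = 1


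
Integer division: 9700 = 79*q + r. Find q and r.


9700 = 79 * 122 + 62
Check: 9638 + 62 = 9700

q = 122, r = 62


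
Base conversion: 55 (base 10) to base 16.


55 (base 10) = 55 (decimal)
55 (decimal) = 37 (base 16)


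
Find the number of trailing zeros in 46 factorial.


floor(46/5) = 9
floor(46/25) = 1
Total = 10

10 trailing zeros


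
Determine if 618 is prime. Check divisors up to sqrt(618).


618 / 2 = 309 (exact division)
618 is NOT prime.

No, 618 is not prime


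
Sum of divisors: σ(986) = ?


Divisors of 986: 1, 2, 17, 29, 34, 58, 493, 986
Sum = 1 + 2 + 17 + 29 + 34 + 58 + 493 + 986 = 1620

σ(986) = 1620


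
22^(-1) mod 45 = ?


Use the extended Euclidean algorithm on (45, 22); each row r = 45*s + 22*t:
r=45, s=1, t=0
r=22, s=0, t=1
q=2: r=1, s=1, t=-2   [45*(1) + 22*(-2) = 1]
q=22: r=0, s=-22, t=45   [45*(-22) + 22*(45) = 0]
GCD = 1 with t = -2, so 22*(-2) ≡ 1 (mod 45)
Inverse = -2 mod 45 = 43
Check: 22 * 43 = 946 ≡ 1 (mod 45)

22^(-1) ≡ 43 (mod 45)


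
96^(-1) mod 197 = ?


Use the extended Euclidean algorithm on (197, 96); each row r = 197*s + 96*t:
r=197, s=1, t=0
r=96, s=0, t=1
q=2: r=5, s=1, t=-2   [197*(1) + 96*(-2) = 5]
q=19: r=1, s=-19, t=39   [197*(-19) + 96*(39) = 1]
q=5: r=0, s=96, t=-197   [197*(96) + 96*(-197) = 0]
GCD = 1 with t = 39, so 96*(39) ≡ 1 (mod 197)
Inverse = 39 mod 197 = 39
Check: 96 * 39 = 3744 ≡ 1 (mod 197)

96^(-1) ≡ 39 (mod 197)


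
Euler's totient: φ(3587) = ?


3587 = 17 × 211
Prime factors: 17, 211
φ(3587) = 3587 × (1-1/17) × (1-1/211)
= 3587 × 16/17 × 210/211 = 3360

φ(3587) = 3360


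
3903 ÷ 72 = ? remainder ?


3903 = 72 * 54 + 15
Check: 3888 + 15 = 3903

q = 54, r = 15


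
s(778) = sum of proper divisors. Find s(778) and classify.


Proper divisors: 1, 2, 389
Sum = 1 + 2 + 389 = 392
392 < 778 → deficient

s(778) = 392 (deficient)


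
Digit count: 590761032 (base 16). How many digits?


590761032 in base 16 = 23364C48
Number of digits = 8

8 digits (base 16)


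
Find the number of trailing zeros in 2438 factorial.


floor(2438/5) = 487
floor(2438/25) = 97
floor(2438/125) = 19
floor(2438/625) = 3
Total = 606

606 trailing zeros


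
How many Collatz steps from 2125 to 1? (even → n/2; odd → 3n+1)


2125 → 6376 → 3188 → 1594 → 797 → 2392 → 1196 → 598 → 299 → 898 → 449 → 1348 → 674 → 337 → 1012 → 506 → 253 → 760 → 380 → 190 → 95 → 286 → 143 → 430 → 215 → 646 → 323 → 970 → 485 → 1456 → 728 → 364 → 182 → 91 → 274 → 137 → 412 → 206 → 103 → 310 → 155 → 466 → 233 → 700 → 350 → 175 → 526 → 263 → 790 → 395 → 1186 → 593 → 1780 → 890 → 445 → 1336 → 668 → 334 → 167 → 502 → 251 → 754 → 377 → 1132 → 566 → 283 → 850 → 425 → 1276 → 638 → 319 → 958 → 479 → 1438 → 719 → 2158 → 1079 → 3238 → 1619 → 4858 → 2429 → 7288 → 3644 → 1822 → 911 → 2734 → 1367 → 4102 → 2051 → 6154 → 3077 → 9232 → 4616 → 2308 → 1154 → 577 → 1732 → 866 → 433 → 1300 → 650 → 325 → 976 → 488 → 244 → 122 → 61 → 184 → 92 → 46 → 23 → 70 → 35 → 106 → 53 → 160 → 80 → 40 → 20 → 10 → 5 → 16 → 8 → 4 → 2 → 1
Total steps = 125

125 steps


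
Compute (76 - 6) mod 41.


76 - 6 = 70
70 mod 41 = 29


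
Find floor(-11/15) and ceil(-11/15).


-11/15 = -0.7333
floor = -1
ceil = 0

floor = -1, ceil = 0


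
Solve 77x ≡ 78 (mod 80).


GCD(77, 80) = 1, unique solution
a^(-1) mod 80 = 53
x = 53 * 78 mod 80 = 54

x ≡ 54 (mod 80)


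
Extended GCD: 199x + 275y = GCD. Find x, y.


Tabular extended Euclidean (each row: r = 199*s + 275*t):
r=199, s=1, t=0
r=275, s=0, t=1
q=0: r=199, s=1, t=0   [199*(1) + 275*(0) = 199]
q=1: r=76, s=-1, t=1   [199*(-1) + 275*(1) = 76]
q=2: r=47, s=3, t=-2   [199*(3) + 275*(-2) = 47]
q=1: r=29, s=-4, t=3   [199*(-4) + 275*(3) = 29]
q=1: r=18, s=7, t=-5   [199*(7) + 275*(-5) = 18]
q=1: r=11, s=-11, t=8   [199*(-11) + 275*(8) = 11]
q=1: r=7, s=18, t=-13   [199*(18) + 275*(-13) = 7]
q=1: r=4, s=-29, t=21   [199*(-29) + 275*(21) = 4]
q=1: r=3, s=47, t=-34   [199*(47) + 275*(-34) = 3]
q=1: r=1, s=-76, t=55   [199*(-76) + 275*(55) = 1]
q=3: r=0, s=275, t=-199   [199*(275) + 275*(-199) = 0]
GCD = 1; from the row with r=1: x=-76, y=55
Check: 199*(-76) + 275*(55) = -15124 + 15125 = 1

GCD = 1, x = -76, y = 55


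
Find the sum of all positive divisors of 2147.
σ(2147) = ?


Divisors of 2147: 1, 19, 113, 2147
Sum = 1 + 19 + 113 + 2147 = 2280

σ(2147) = 2280


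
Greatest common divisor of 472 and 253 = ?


472 = 1 * 253 + 219
253 = 1 * 219 + 34
219 = 6 * 34 + 15
34 = 2 * 15 + 4
15 = 3 * 4 + 3
4 = 1 * 3 + 1
3 = 3 * 1 + 0
GCD = 1


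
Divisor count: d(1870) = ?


1870 = 2^1 × 5^1 × 11^1 × 17^1
d(1870) = (1+1) × (1+1) × (1+1) × (1+1) = 16

16 divisors


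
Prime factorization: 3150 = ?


3150 / 2 = 1575
1575 / 3 = 525
525 / 3 = 175
175 / 5 = 35
35 / 5 = 7
7 / 7 = 1
3150 = 2 × 3^2 × 5^2 × 7


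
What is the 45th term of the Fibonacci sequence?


Sequence: 1, 1, 2, 3, 5, 8, 13, 21, 34, 55, 89, 144, 233, 377, 610, 987, 1597, 2584, 4181, 6765, 10946, 17711, 28657, 46368, 75025, 121393, 196418, 317811, 514229, 832040, 1346269, 2178309, 3524578, 5702887, 9227465, 14930352, 24157817, 39088169, 63245986, 102334155, 165580141, 267914296, 433494437, 701408733, 1134903170
F(45) = 1134903170


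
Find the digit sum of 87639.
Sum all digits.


8 + 7 + 6 + 3 + 9 = 33


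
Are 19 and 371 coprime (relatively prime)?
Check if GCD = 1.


Euclidean algorithm:
371 = 19 * 19 + 10
19 = 1 * 10 + 9
10 = 1 * 9 + 1
9 = 9 * 1 + 0
GCD(19, 371) = 1

Yes, coprime (GCD = 1)


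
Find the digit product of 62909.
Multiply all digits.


6 × 2 × 9 × 0 × 9 = 0


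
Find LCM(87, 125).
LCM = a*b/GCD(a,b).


GCD(87, 125) = 1
LCM = 87*125/1 = 10875/1 = 10875

LCM = 10875


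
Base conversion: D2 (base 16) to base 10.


D2 (base 16) = 210 (decimal)
210 (decimal) = 210 (base 10)


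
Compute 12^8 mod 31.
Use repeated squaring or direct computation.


12^1 mod 31 = 12
12^2 mod 31 = 20
12^3 mod 31 = 23
12^4 mod 31 = 28
12^5 mod 31 = 26
12^6 mod 31 = 2
12^7 mod 31 = 24
12^8 mod 31 = 9


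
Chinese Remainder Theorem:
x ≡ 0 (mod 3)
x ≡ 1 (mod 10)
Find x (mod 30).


M = 3*10 = 30
M1 = M/3 = 10, M2 = M/10 = 3
M1^(-1) mod 3 = 1, M2^(-1) mod 10 = 7
x = 0*10*1 + 1*3*7 = 21
21 mod 30 = 21
Check: 21 mod 3 = 0 ✓, 21 mod 10 = 1 ✓

x ≡ 21 (mod 30)


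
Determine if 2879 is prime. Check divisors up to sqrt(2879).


Check divisors up to sqrt(2879) = 53.6563
No divisors found.
2879 is prime.

Yes, 2879 is prime


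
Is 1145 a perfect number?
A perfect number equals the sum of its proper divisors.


Proper divisors of 1145: 1, 5, 229
Sum = 1 + 5 + 229 = 235

No, 1145 is not perfect (235 ≠ 1145)


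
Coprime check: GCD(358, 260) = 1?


Euclidean algorithm:
358 = 1 * 260 + 98
260 = 2 * 98 + 64
98 = 1 * 64 + 34
64 = 1 * 34 + 30
34 = 1 * 30 + 4
30 = 7 * 4 + 2
4 = 2 * 2 + 0
GCD(358, 260) = 2

No, not coprime (GCD = 2)


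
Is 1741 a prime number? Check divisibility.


Check divisors up to sqrt(1741) = 41.7253
No divisors found.
1741 is prime.

Yes, 1741 is prime


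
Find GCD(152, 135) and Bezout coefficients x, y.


Tabular extended Euclidean (each row: r = 152*s + 135*t):
r=152, s=1, t=0
r=135, s=0, t=1
q=1: r=17, s=1, t=-1   [152*(1) + 135*(-1) = 17]
q=7: r=16, s=-7, t=8   [152*(-7) + 135*(8) = 16]
q=1: r=1, s=8, t=-9   [152*(8) + 135*(-9) = 1]
q=16: r=0, s=-135, t=152   [152*(-135) + 135*(152) = 0]
GCD = 1; from the row with r=1: x=8, y=-9
Check: 152*(8) + 135*(-9) = 1216 - 1215 = 1

GCD = 1, x = 8, y = -9


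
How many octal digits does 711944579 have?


711944579 in base 8 = 5233664603
Number of digits = 10

10 digits (base 8)


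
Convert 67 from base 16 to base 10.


67 (base 16) = 103 (decimal)
103 (decimal) = 103 (base 10)


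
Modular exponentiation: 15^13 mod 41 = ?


15^1 mod 41 = 15
15^2 mod 41 = 20
15^3 mod 41 = 13
15^4 mod 41 = 31
15^5 mod 41 = 14
15^6 mod 41 = 5
15^7 mod 41 = 34
15^8 mod 41 = 18
15^9 mod 41 = 24
15^10 mod 41 = 32
15^11 mod 41 = 29
15^12 mod 41 = 25
15^13 mod 41 = 6


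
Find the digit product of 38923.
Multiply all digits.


3 × 8 × 9 × 2 × 3 = 1296


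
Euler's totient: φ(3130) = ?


3130 = 2 × 5 × 313
Prime factors: 2, 5, 313
φ(3130) = 3130 × (1-1/2) × (1-1/5) × (1-1/313)
= 3130 × 1/2 × 4/5 × 312/313 = 1248

φ(3130) = 1248


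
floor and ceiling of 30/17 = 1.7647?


30/17 = 1.7647
floor = 1
ceil = 2

floor = 1, ceil = 2


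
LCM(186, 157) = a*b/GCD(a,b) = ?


GCD(186, 157) = 1
LCM = 186*157/1 = 29202/1 = 29202

LCM = 29202


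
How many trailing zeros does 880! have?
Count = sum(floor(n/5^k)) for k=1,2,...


floor(880/5) = 176
floor(880/25) = 35
floor(880/125) = 7
floor(880/625) = 1
Total = 219

219 trailing zeros


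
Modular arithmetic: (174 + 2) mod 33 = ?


174 + 2 = 176
176 mod 33 = 11


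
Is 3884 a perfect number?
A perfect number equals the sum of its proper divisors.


Proper divisors of 3884: 1, 2, 4, 971, 1942
Sum = 1 + 2 + 4 + 971 + 1942 = 2920

No, 3884 is not perfect (2920 ≠ 3884)


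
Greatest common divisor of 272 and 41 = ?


272 = 6 * 41 + 26
41 = 1 * 26 + 15
26 = 1 * 15 + 11
15 = 1 * 11 + 4
11 = 2 * 4 + 3
4 = 1 * 3 + 1
3 = 3 * 1 + 0
GCD = 1


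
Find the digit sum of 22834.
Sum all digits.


2 + 2 + 8 + 3 + 4 = 19


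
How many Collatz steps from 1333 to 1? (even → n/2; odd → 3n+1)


1333 → 4000 → 2000 → 1000 → 500 → 250 → 125 → 376 → 188 → 94 → 47 → 142 → 71 → 214 → 107 → 322 → 161 → 484 → 242 → 121 → 364 → 182 → 91 → 274 → 137 → 412 → 206 → 103 → 310 → 155 → 466 → 233 → 700 → 350 → 175 → 526 → 263 → 790 → 395 → 1186 → 593 → 1780 → 890 → 445 → 1336 → 668 → 334 → 167 → 502 → 251 → 754 → 377 → 1132 → 566 → 283 → 850 → 425 → 1276 → 638 → 319 → 958 → 479 → 1438 → 719 → 2158 → 1079 → 3238 → 1619 → 4858 → 2429 → 7288 → 3644 → 1822 → 911 → 2734 → 1367 → 4102 → 2051 → 6154 → 3077 → 9232 → 4616 → 2308 → 1154 → 577 → 1732 → 866 → 433 → 1300 → 650 → 325 → 976 → 488 → 244 → 122 → 61 → 184 → 92 → 46 → 23 → 70 → 35 → 106 → 53 → 160 → 80 → 40 → 20 → 10 → 5 → 16 → 8 → 4 → 2 → 1
Total steps = 114

114 steps


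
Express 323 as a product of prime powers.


323 / 17 = 19
19 / 19 = 1
323 = 17 × 19


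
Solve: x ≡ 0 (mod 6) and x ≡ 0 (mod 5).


M = 6*5 = 30
M1 = M/6 = 5, M2 = M/5 = 6
M1^(-1) mod 6 = 5, M2^(-1) mod 5 = 1
x = 0*5*5 + 0*6*1 = 0
0 mod 30 = 0
Check: 0 mod 6 = 0 ✓, 0 mod 5 = 0 ✓

x ≡ 0 (mod 30)


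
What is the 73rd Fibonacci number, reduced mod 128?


F(k) mod 128 for k=1..73:
1, 1, 2, 3, 5, 8, 13, 21, 34, 55, 89, 16, 105, 121, 98, 91, 61, 24, 85, 109, 66, 47, 113, 32, 17, 49, 66, 115, 53, 40, 93, 5, 98, 103, 73, 48, 121, 41, 34, 75, 109, 56, 37, 93, 2, 95, 97, 64, 33, 97, 2, 99, 101, 72, 45, 117, 34, 23, 57, 80, 9, 89, 98, 59, 29, 88, 117, 77, 66, 15, 81, 96, 49
F(73) mod 128 = 49


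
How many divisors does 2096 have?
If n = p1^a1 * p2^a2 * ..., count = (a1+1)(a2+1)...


2096 = 2^4 × 131^1
d(2096) = (4+1) × (1+1) = 10

10 divisors


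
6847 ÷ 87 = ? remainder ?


6847 = 87 * 78 + 61
Check: 6786 + 61 = 6847

q = 78, r = 61


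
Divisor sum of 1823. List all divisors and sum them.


Divisors of 1823: 1, 1823
Sum = 1 + 1823 = 1824

σ(1823) = 1824


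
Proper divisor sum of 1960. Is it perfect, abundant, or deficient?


Proper divisors: 1, 2, 4, 5, 7, 8, 10, 14, 20, 28, 35, 40, 49, 56, 70, 98, 140, 196, 245, 280, 392, 490, 980
Sum = 1 + 2 + 4 + 5 + 7 + 8 + 10 + 14 + 20 + 28 + 35 + 40 + 49 + 56 + 70 + 98 + 140 + 196 + 245 + 280 + 392 + 490 + 980 = 3170
3170 > 1960 → abundant

s(1960) = 3170 (abundant)


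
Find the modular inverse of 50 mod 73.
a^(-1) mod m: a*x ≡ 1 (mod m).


Use the extended Euclidean algorithm on (73, 50); each row r = 73*s + 50*t:
r=73, s=1, t=0
r=50, s=0, t=1
q=1: r=23, s=1, t=-1   [73*(1) + 50*(-1) = 23]
q=2: r=4, s=-2, t=3   [73*(-2) + 50*(3) = 4]
q=5: r=3, s=11, t=-16   [73*(11) + 50*(-16) = 3]
q=1: r=1, s=-13, t=19   [73*(-13) + 50*(19) = 1]
q=3: r=0, s=50, t=-73   [73*(50) + 50*(-73) = 0]
GCD = 1 with t = 19, so 50*(19) ≡ 1 (mod 73)
Inverse = 19 mod 73 = 19
Check: 50 * 19 = 950 ≡ 1 (mod 73)

50^(-1) ≡ 19 (mod 73)


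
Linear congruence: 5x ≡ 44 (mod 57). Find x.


GCD(5, 57) = 1, unique solution
a^(-1) mod 57 = 23
x = 23 * 44 mod 57 = 43

x ≡ 43 (mod 57)


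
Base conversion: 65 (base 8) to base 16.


65 (base 8) = 53 (decimal)
53 (decimal) = 35 (base 16)


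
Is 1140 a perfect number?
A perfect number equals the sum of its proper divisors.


Proper divisors of 1140: 1, 2, 3, 4, 5, 6, 10, 12, 15, 19, 20, 30, 38, 57, 60, 76, 95, 114, 190, 228, 285, 380, 570
Sum = 1 + 2 + 3 + 4 + 5 + 6 + 10 + 12 + 15 + 19 + 20 + 30 + 38 + 57 + 60 + 76 + 95 + 114 + 190 + 228 + 285 + 380 + 570 = 2220

No, 1140 is not perfect (2220 ≠ 1140)


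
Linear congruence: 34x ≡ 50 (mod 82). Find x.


GCD(34, 82) = 2 divides 50
Divide: 17x ≡ 25 (mod 41)
x ≡ 28 (mod 41)


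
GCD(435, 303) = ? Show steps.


435 = 1 * 303 + 132
303 = 2 * 132 + 39
132 = 3 * 39 + 15
39 = 2 * 15 + 9
15 = 1 * 9 + 6
9 = 1 * 6 + 3
6 = 2 * 3 + 0
GCD = 3


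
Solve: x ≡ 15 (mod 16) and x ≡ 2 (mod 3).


M = 16*3 = 48
M1 = M/16 = 3, M2 = M/3 = 16
M1^(-1) mod 16 = 11, M2^(-1) mod 3 = 1
x = 15*3*11 + 2*16*1 = 527
527 mod 48 = 47
Check: 47 mod 16 = 15 ✓, 47 mod 3 = 2 ✓

x ≡ 47 (mod 48)


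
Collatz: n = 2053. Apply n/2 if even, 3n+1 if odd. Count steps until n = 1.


2053 → 6160 → 3080 → 1540 → 770 → 385 → 1156 → 578 → 289 → 868 → 434 → 217 → 652 → 326 → 163 → 490 → 245 → 736 → 368 → 184 → 92 → 46 → 23 → 70 → 35 → 106 → 53 → 160 → 80 → 40 → 20 → 10 → 5 → 16 → 8 → 4 → 2 → 1
Total steps = 37

37 steps


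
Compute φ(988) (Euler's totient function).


988 = 2^2 × 13 × 19
Prime factors: 2, 13, 19
φ(988) = 988 × (1-1/2) × (1-1/13) × (1-1/19)
= 988 × 1/2 × 12/13 × 18/19 = 432

φ(988) = 432


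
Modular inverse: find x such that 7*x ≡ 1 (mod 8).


Use the extended Euclidean algorithm on (8, 7); each row r = 8*s + 7*t:
r=8, s=1, t=0
r=7, s=0, t=1
q=1: r=1, s=1, t=-1   [8*(1) + 7*(-1) = 1]
q=7: r=0, s=-7, t=8   [8*(-7) + 7*(8) = 0]
GCD = 1 with t = -1, so 7*(-1) ≡ 1 (mod 8)
Inverse = -1 mod 8 = 7
Check: 7 * 7 = 49 ≡ 1 (mod 8)

7^(-1) ≡ 7 (mod 8)


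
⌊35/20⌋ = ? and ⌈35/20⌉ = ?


35/20 = 1.7500
floor = 1
ceil = 2

floor = 1, ceil = 2


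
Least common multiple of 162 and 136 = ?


GCD(162, 136) = 2
LCM = 162*136/2 = 22032/2 = 11016

LCM = 11016


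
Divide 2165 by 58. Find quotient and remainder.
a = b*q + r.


2165 = 58 * 37 + 19
Check: 2146 + 19 = 2165

q = 37, r = 19


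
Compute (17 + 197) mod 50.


17 + 197 = 214
214 mod 50 = 14


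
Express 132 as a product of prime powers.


132 / 2 = 66
66 / 2 = 33
33 / 3 = 11
11 / 11 = 1
132 = 2^2 × 3 × 11


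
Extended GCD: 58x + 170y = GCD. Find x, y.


Tabular extended Euclidean (each row: r = 58*s + 170*t):
r=58, s=1, t=0
r=170, s=0, t=1
q=0: r=58, s=1, t=0   [58*(1) + 170*(0) = 58]
q=2: r=54, s=-2, t=1   [58*(-2) + 170*(1) = 54]
q=1: r=4, s=3, t=-1   [58*(3) + 170*(-1) = 4]
q=13: r=2, s=-41, t=14   [58*(-41) + 170*(14) = 2]
q=2: r=0, s=85, t=-29   [58*(85) + 170*(-29) = 0]
GCD = 2; from the row with r=2: x=-41, y=14
Check: 58*(-41) + 170*(14) = -2378 + 2380 = 2

GCD = 2, x = -41, y = 14


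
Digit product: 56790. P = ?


5 × 6 × 7 × 9 × 0 = 0


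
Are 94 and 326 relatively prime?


Euclidean algorithm:
326 = 3 * 94 + 44
94 = 2 * 44 + 6
44 = 7 * 6 + 2
6 = 3 * 2 + 0
GCD(94, 326) = 2

No, not coprime (GCD = 2)


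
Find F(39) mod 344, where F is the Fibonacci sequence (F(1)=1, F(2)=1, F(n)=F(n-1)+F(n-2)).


F(k) mod 344 for k=1..39:
1, 1, 2, 3, 5, 8, 13, 21, 34, 55, 89, 144, 233, 33, 266, 299, 221, 176, 53, 229, 282, 167, 105, 272, 33, 305, 338, 299, 293, 248, 197, 101, 298, 55, 9, 64, 73, 137, 210
F(39) mod 344 = 210


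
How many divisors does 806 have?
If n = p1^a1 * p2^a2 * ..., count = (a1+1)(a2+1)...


806 = 2^1 × 13^1 × 31^1
d(806) = (1+1) × (1+1) × (1+1) = 8

8 divisors


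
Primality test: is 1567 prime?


Check divisors up to sqrt(1567) = 39.5854
No divisors found.
1567 is prime.

Yes, 1567 is prime


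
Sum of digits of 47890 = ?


4 + 7 + 8 + 9 + 0 = 28


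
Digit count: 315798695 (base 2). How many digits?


315798695 in base 2 = 10010110100101011010010100111
Number of digits = 29

29 digits (base 2)


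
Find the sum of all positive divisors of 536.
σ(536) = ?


Divisors of 536: 1, 2, 4, 8, 67, 134, 268, 536
Sum = 1 + 2 + 4 + 8 + 67 + 134 + 268 + 536 = 1020

σ(536) = 1020


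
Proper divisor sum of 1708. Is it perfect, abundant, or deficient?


Proper divisors: 1, 2, 4, 7, 14, 28, 61, 122, 244, 427, 854
Sum = 1 + 2 + 4 + 7 + 14 + 28 + 61 + 122 + 244 + 427 + 854 = 1764
1764 > 1708 → abundant

s(1708) = 1764 (abundant)


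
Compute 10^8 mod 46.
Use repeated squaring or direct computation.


10^1 mod 46 = 10
10^2 mod 46 = 8
10^3 mod 46 = 34
10^4 mod 46 = 18
10^5 mod 46 = 42
10^6 mod 46 = 6
10^7 mod 46 = 14
10^8 mod 46 = 2


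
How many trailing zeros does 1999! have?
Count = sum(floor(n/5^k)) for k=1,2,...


floor(1999/5) = 399
floor(1999/25) = 79
floor(1999/125) = 15
floor(1999/625) = 3
Total = 496

496 trailing zeros


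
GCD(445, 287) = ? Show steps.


445 = 1 * 287 + 158
287 = 1 * 158 + 129
158 = 1 * 129 + 29
129 = 4 * 29 + 13
29 = 2 * 13 + 3
13 = 4 * 3 + 1
3 = 3 * 1 + 0
GCD = 1


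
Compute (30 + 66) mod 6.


30 + 66 = 96
96 mod 6 = 0


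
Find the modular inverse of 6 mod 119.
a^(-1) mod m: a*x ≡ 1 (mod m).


Use the extended Euclidean algorithm on (119, 6); each row r = 119*s + 6*t:
r=119, s=1, t=0
r=6, s=0, t=1
q=19: r=5, s=1, t=-19   [119*(1) + 6*(-19) = 5]
q=1: r=1, s=-1, t=20   [119*(-1) + 6*(20) = 1]
q=5: r=0, s=6, t=-119   [119*(6) + 6*(-119) = 0]
GCD = 1 with t = 20, so 6*(20) ≡ 1 (mod 119)
Inverse = 20 mod 119 = 20
Check: 6 * 20 = 120 ≡ 1 (mod 119)

6^(-1) ≡ 20 (mod 119)


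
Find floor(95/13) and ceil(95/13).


95/13 = 7.3077
floor = 7
ceil = 8

floor = 7, ceil = 8


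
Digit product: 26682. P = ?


2 × 6 × 6 × 8 × 2 = 1152


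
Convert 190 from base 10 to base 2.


190 (base 10) = 190 (decimal)
190 (decimal) = 10111110 (base 2)


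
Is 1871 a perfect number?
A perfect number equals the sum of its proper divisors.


Proper divisors of 1871: 1
Sum = 1 = 1

No, 1871 is not perfect (1 ≠ 1871)
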